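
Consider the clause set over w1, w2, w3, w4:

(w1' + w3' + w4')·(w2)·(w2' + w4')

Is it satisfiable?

Yes, satisfiable

The clause (w2) is unit, so w2 = 1.
The clause (w4') is unit, so w4 = 0.
All clauses hold; w1, w3 can take either value.
A satisfying assignment: w1: 1,  w2: 1,  w3: 0,  w4: 0.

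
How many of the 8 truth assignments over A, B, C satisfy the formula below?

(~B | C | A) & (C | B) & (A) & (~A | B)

There are 2^3 = 8 truth assignments over (A, B, C).
Split on B. With B = 1, the clauses containing B are satisfied and ~B drops from the rest; 2 of the 2^2 = 4 assignments to the other variables satisfy what remains.
With B = 0, by the same count on the reduced clause set, 0 assignments work.
Total: 2 + 0 = 2.

2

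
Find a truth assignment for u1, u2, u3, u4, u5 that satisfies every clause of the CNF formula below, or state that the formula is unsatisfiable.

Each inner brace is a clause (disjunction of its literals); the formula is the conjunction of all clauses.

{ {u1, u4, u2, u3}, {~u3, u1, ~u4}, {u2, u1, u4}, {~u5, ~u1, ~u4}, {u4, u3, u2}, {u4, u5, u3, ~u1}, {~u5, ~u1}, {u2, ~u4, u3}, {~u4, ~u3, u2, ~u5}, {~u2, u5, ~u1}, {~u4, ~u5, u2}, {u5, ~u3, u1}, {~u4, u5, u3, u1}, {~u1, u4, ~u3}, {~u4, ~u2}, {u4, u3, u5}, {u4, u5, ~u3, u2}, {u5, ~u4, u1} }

u1 ↦ 1,  u2 ↦ 0,  u3 ↦ 1,  u4 ↦ 1,  u5 ↦ 0

Case u5 = 0:
Case u2 = 0:
Case u1 = 1:
Case u4 = 1:
The clause (u3) is unit, so u3 = 1.
Every clause now holds.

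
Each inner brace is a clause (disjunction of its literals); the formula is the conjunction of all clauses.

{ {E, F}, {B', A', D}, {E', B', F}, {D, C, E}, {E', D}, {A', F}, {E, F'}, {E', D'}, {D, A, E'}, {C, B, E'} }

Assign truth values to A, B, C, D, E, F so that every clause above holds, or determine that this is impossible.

UNSATISFIABLE

Case E = 1:
(D) alone gives D = 1.
That conflicts with the unit clause (D').
So E must be the other value — set E = 0.
(F) alone gives F = 1.
That conflicts with the unit clause (F').
Neither E = 1 nor E = 0 works.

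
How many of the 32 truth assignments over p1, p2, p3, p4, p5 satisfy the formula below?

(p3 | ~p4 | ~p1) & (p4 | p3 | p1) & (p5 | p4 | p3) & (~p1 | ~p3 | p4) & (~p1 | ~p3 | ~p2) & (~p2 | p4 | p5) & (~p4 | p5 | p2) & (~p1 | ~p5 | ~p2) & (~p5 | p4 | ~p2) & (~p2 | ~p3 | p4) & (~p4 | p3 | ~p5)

8

There are 2^5 = 32 truth assignments over (p1, p2, p3, p4, p5).
Split on p5. With p5 = 1, the clauses containing p5 are satisfied and ~p5 drops from the rest; 5 of the 2^4 = 16 assignments to the other variables satisfy what remains.
With p5 = 0, by the same count on the reduced clause set, 3 assignments work.
Total: 5 + 3 = 8.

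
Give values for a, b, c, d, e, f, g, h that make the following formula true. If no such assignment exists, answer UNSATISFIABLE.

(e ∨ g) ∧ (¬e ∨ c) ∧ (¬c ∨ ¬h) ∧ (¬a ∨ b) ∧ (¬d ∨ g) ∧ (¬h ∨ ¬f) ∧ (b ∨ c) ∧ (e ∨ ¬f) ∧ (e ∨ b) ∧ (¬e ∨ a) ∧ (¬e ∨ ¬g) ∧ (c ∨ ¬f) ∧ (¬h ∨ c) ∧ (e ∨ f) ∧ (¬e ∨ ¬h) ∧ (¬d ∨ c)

Branch on e: set e = True.
(c) alone gives c = True.
(¬h) alone gives h = False.
(a) alone gives a = True.
(b) alone gives b = True.
(¬g) alone gives g = False.
(¬d) alone gives d = False.
Every clause is now satisfied; f is unconstrained.

a: True, b: True, c: True, d: False, e: True, f: True, g: False, h: False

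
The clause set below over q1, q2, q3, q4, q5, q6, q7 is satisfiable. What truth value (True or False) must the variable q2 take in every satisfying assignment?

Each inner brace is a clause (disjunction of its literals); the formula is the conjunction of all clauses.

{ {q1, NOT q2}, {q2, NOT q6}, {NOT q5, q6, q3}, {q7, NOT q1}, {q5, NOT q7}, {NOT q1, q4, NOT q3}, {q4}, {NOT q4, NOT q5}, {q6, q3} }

Suppose q2 = true.
The clause (q1) is unit, so q1 = true.
The clause (q7) is unit, so q7 = true.
The clause (q5) is unit, so q5 = true.
The clause (q4) is unit, so q4 = true.
That conflicts with the unit clause (NOT q4).
So every satisfying assignment has q2 = False.

False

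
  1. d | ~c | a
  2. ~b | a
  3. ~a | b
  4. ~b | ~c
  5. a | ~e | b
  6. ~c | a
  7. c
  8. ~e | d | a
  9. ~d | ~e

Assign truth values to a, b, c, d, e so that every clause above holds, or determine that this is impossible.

(c) alone gives c = 1.
(~b) alone gives b = 0.
(~a) alone gives a = 0.
That conflicts with the unit clause (a).

UNSATISFIABLE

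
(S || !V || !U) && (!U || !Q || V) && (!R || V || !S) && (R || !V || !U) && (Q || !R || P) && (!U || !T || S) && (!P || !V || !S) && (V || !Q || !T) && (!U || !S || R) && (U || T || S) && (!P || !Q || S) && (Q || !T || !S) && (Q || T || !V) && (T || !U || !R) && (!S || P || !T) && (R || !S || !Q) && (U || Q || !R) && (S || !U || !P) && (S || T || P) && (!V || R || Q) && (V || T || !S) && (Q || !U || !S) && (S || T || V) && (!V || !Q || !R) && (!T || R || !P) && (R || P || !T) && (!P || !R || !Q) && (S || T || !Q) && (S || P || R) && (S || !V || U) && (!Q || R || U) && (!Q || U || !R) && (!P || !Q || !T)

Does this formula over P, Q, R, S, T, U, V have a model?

Suppose S = true.
Suppose R = false.
(!U) alone gives U = false.
(!Q) alone gives Q = false.
(!T) alone gives T = false.
(!V) alone gives V = false.
Now (V) is unsatisfied and unit — conflict.
Undo R and try R = true.
(V) alone gives V = true.
(!P) alone gives P = false.
(Q) alone gives Q = true.
Now (!Q) is unsatisfied and unit — conflict.
Either choice for R ends in contradiction.
Undo S and try S = false.
Suppose V = false.
(T) alone gives T = true.
(!U) alone gives U = false.
(!Q) alone gives Q = false.
(!R) alone gives R = false.
(!P) alone gives P = false.
Now (P) is unsatisfied and unit — conflict.
Undo V and try V = true.
(!U) alone gives U = false.
Now (U) is unsatisfied and unit — conflict.
Either choice for V ends in contradiction.
Either choice for S ends in contradiction.
No assignment satisfies every clause.

No, unsatisfiable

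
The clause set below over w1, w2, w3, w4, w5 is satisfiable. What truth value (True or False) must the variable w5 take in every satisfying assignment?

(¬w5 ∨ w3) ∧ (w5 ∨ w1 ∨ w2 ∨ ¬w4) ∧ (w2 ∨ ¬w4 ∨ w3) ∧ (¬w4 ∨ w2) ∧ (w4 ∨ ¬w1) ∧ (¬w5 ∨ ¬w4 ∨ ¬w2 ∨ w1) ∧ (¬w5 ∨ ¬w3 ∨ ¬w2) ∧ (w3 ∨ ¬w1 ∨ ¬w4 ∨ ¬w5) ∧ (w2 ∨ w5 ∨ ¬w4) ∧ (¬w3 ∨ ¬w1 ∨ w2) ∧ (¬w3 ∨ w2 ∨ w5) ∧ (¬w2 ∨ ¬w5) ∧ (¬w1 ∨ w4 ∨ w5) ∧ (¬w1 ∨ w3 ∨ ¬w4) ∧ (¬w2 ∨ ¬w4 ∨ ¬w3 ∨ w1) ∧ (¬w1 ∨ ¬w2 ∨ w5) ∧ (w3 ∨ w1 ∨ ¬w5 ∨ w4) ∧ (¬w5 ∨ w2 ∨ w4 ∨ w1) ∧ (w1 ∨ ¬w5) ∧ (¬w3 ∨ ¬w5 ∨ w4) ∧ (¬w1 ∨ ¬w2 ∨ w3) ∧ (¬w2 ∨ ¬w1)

False

Suppose w5 = True.
The clause (w3) is unit, so w3 = True.
The clause (¬w2) is unit, so w2 = False.
The clause (¬w4) is unit, so w4 = False.
Now (w4) is unsatisfied and unit — conflict.
So every satisfying assignment has w5 = False.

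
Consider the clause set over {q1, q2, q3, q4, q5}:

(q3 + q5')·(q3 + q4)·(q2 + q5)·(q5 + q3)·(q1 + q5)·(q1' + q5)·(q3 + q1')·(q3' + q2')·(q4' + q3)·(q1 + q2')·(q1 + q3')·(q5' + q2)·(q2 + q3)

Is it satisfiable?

No, unsatisfiable

Case q3 = 1:
The clause (q2') is unit, so q2 = 0.
The clause (q5) is unit, so q5 = 1.
That conflicts with the unit clause (q5').
Backtrack on q3: now try q3 = 0.
The clause (q5') is unit, so q5 = 0.
That conflicts with the unit clause (q5).
Either choice for q3 ends in contradiction.
No assignment satisfies every clause.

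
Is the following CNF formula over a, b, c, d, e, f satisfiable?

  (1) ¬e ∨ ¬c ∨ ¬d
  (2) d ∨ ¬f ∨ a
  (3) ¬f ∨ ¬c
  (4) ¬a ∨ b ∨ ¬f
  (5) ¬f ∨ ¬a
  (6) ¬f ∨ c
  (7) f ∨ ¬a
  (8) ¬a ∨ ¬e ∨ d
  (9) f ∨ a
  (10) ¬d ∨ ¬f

Unsatisfiable

Branch on f: set f = False.
(¬a) alone gives a = False.
Now (a) is unsatisfied and unit — conflict.
So f must be the other value — set f = True.
(¬c) alone gives c = False.
Now (c) is unsatisfied and unit — conflict.
Both values of f lead to a conflict.
No assignment satisfies every clause.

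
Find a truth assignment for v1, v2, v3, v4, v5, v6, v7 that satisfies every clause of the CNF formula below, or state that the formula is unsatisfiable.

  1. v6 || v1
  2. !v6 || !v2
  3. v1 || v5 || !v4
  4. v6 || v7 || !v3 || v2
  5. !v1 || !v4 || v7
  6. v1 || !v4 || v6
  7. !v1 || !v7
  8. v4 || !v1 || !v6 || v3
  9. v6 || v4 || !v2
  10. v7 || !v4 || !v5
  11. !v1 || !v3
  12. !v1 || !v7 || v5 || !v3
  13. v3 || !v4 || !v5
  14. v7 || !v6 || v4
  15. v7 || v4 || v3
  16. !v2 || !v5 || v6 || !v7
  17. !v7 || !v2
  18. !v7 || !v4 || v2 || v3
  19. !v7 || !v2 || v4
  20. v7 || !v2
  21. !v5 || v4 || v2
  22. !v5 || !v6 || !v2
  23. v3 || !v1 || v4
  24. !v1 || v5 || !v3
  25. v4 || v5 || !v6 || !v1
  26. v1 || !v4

Branch on v6: set v6 = true.
(!v2) alone gives v2 = false.
Branch on v1: set v1 = false.
(!v4) alone gives v4 = false.
(v7) alone gives v7 = true.
(!v5) alone gives v5 = false.
Every clause is now satisfied; v3 is unconstrained.

v1=false; v2=false; v3=true; v4=false; v5=false; v6=true; v7=true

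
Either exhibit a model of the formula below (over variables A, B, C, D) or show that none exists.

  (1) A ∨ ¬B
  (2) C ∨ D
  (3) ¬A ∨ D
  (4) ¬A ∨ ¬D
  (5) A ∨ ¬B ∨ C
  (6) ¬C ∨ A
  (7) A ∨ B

UNSATISFIABLE

Try A = True.
Unit clause (D) forces D = True.
That conflicts with the unit clause (¬D).
So A must be the other value — set A = False.
Unit clause (¬B) forces B = False.
That conflicts with the unit clause (B).
Neither A = True nor A = False works.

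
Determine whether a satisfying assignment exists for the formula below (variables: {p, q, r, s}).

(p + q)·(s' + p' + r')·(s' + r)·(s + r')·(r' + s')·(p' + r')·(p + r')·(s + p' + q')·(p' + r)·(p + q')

No, unsatisfiable

Try p = 1.
From the singleton clause (r'), r = 0.
That conflicts with the unit clause (r).
That branch fails; take p = 0 instead.
From the singleton clause (q), q = 1.
That conflicts with the unit clause (q').
Neither p = 1 nor p = 0 works.
No assignment satisfies every clause.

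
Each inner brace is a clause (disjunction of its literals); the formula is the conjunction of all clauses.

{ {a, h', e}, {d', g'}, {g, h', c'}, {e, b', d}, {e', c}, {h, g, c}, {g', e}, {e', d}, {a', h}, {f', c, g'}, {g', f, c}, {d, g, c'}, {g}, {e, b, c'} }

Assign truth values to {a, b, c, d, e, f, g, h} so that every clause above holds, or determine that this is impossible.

Unit clause (g) forces g = 1.
Unit clause (d') forces d = 0.
Unit clause (e) forces e = 1.
Now (e') is unsatisfied and unit — conflict.

UNSATISFIABLE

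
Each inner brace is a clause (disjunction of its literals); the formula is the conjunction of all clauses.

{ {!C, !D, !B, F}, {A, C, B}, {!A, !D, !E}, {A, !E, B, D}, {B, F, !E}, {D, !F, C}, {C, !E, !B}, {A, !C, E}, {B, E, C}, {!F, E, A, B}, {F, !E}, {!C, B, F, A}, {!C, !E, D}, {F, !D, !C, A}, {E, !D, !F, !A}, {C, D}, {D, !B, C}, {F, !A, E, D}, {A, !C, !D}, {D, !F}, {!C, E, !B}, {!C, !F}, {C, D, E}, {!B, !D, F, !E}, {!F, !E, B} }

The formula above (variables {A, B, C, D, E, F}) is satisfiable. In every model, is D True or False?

True

Suppose D = false.
From the singleton clause (C), C = true.
From the singleton clause (!E), E = false.
From the singleton clause (A), A = true.
From the singleton clause (F), F = true.
That conflicts with the unit clause (!F).
So every satisfying assignment has D = True.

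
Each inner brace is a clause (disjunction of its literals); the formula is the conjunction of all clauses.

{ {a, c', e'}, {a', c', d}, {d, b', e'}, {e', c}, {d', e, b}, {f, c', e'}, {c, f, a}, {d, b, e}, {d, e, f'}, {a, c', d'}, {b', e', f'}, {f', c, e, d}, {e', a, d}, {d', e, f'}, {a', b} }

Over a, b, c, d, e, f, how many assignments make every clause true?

4

There are 2^6 = 64 truth assignments over (a, b, c, d, e, f).
Split on f. With f = 1, the clauses containing f are satisfied and f' drops from the rest; 0 of the 2^5 = 32 assignments to the other variables satisfy what remains.
With f = 0, by the same count on the reduced clause set, 4 assignments work.
Total: 0 + 4 = 4.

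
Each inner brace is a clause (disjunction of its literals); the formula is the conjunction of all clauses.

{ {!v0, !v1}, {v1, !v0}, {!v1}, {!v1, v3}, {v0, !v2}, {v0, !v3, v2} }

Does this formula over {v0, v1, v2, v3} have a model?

From the singleton clause (!v1), v1 = false.
From the singleton clause (!v0), v0 = false.
From the singleton clause (!v2), v2 = false.
From the singleton clause (!v3), v3 = false.
All clauses are satisfied.
A satisfying assignment: v0 ↦ false, v1 ↦ false, v2 ↦ false, v3 ↦ false.

Satisfiable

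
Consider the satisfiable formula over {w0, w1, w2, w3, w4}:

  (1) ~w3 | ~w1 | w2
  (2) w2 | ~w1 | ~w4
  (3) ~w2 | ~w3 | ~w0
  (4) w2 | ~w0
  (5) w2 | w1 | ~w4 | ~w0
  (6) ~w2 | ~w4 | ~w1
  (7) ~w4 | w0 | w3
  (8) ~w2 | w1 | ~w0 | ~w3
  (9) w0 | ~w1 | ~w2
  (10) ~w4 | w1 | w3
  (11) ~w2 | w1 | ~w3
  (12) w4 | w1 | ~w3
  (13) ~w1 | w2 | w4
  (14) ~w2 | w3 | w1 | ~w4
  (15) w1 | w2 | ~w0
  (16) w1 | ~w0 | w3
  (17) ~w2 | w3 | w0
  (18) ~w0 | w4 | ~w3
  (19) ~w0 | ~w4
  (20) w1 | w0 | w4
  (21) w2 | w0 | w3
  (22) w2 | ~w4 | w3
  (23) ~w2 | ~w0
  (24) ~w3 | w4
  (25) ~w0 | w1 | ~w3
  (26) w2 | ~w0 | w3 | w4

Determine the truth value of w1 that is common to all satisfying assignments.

False

Suppose w1 = 1.
Branch on w3: set w3 = 0.
Branch on w2: set w2 = 1.
The clause (~w4) is unit, so w4 = 0.
The clause (w0) is unit, so w0 = 1.
Now (~w0) is unsatisfied and unit — conflict.
So w2 must be the other value — set w2 = 0.
The clause (~w4) is unit, so w4 = 0.
Now (w4) is unsatisfied and unit — conflict.
Neither w2 = 1 nor w2 = 0 works.
So w3 must be the other value — set w3 = 1.
The clause (w2) is unit, so w2 = 1.
The clause (~w0) is unit, so w0 = 0.
Now (w0) is unsatisfied and unit — conflict.
Neither w3 = 1 nor w3 = 0 works.
So every satisfying assignment has w1 = False.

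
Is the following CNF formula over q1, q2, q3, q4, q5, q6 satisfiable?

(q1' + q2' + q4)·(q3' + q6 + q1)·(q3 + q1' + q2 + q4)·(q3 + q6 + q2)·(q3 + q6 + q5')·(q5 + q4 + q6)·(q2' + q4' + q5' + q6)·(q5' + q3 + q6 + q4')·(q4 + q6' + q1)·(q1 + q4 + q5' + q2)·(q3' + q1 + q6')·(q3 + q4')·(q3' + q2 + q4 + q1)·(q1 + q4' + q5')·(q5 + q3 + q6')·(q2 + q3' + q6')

Yes

Try q3 = 1.
Try q6 = 0.
The clause (q1) is unit, so q1 = 1.
Try q2 = 0.
Try q5 = 0.
The clause (q4) is unit, so q4 = 1.
All clauses are satisfied.
A satisfying assignment: q1: 1,  q2: 0,  q3: 1,  q4: 1,  q5: 0,  q6: 0.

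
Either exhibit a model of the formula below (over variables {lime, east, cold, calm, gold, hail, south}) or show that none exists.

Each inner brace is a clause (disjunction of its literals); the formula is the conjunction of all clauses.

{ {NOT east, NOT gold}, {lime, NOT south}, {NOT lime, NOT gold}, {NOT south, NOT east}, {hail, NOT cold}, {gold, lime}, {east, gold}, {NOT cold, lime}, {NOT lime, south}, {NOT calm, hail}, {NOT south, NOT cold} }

Try east = false.
(gold) alone gives gold = true.
(NOT lime) alone gives lime = false.
(NOT south) alone gives south = false.
(NOT cold) alone gives cold = false.
Try calm = false.
Every clause is now satisfied; hail is unconstrained.

lime=false,  east=false,  cold=false,  calm=false,  gold=true,  hail=false,  south=false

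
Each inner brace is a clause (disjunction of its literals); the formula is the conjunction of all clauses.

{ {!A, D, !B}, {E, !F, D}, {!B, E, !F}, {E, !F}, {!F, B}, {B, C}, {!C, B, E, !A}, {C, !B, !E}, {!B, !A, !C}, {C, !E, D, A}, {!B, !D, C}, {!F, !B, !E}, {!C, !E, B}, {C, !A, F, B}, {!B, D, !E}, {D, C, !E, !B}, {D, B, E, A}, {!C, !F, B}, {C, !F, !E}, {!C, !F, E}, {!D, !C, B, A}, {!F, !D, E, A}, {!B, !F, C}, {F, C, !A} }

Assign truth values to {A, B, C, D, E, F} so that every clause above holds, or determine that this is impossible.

A: false,  B: true,  C: true,  D: false,  E: false,  F: false

Branch on E: set E = false.
Unit clause (!F) forces F = false.
Branch on B: set B = true.
Branch on A: set A = false.
Branch on D: set D = false.
Every clause is now satisfied; C is unconstrained.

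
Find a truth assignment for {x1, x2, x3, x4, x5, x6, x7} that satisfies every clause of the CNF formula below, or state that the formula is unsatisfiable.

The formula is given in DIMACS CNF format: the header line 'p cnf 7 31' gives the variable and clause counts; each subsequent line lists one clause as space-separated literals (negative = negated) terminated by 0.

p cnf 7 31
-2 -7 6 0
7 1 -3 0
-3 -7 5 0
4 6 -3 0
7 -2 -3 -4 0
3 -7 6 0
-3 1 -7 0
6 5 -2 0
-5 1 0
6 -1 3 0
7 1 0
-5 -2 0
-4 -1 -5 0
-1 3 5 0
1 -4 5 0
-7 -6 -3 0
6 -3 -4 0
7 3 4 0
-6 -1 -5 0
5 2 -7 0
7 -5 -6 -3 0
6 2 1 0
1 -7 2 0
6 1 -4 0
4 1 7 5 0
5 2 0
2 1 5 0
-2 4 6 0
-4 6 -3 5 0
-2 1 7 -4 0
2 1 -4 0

x1: True, x2: True, x3: True, x4: False, x5: False, x6: True, x7: False

Try x5 = False.
Unit clause (x2) forces x2 = True.
Unit clause (x6) forces x6 = True.
Try x3 = True.
Unit clause (¬x7) forces x7 = False.
Unit clause (x1) forces x1 = True.
Unit clause (¬x4) forces x4 = False.
All clauses are satisfied.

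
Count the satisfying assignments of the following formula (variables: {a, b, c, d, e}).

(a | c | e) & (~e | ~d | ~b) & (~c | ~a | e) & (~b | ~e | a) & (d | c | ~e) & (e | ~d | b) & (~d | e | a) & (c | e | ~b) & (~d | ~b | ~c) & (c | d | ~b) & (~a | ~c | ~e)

There are 2^5 = 32 truth assignments over (a, b, c, d, e).
Split on c. With c = 1, the clauses containing c are satisfied and ~c drops from the rest; 4 of the 2^4 = 16 assignments to the other variables satisfy what remains.
With c = 0, by the same count on the reduced clause set, 3 assignments work.
(One model: a=F, b=F, c=F, d=T, e=T.)
Total: 4 + 3 = 7.

7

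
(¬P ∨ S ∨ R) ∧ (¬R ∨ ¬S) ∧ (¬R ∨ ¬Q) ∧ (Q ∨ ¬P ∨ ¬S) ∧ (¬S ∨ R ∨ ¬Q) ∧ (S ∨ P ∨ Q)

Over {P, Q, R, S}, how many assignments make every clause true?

There are 2^4 = 16 truth assignments over (P, Q, R, S).
Check each against the 6 clauses (columns in the order P, Q, R, S):
  F F F F  ✗ fails (S ∨ P ∨ Q)
  F F F T  ✓ satisfies all
  F F T F  ✗ fails (S ∨ P ∨ Q)
  F F T T  ✗ fails (¬R ∨ ¬S)
  F T F F  ✓ satisfies all
  F T F T  ✗ fails (¬S ∨ R ∨ ¬Q)
  F T T F  ✗ fails (¬R ∨ ¬Q)
  F T T T  ✗ fails (¬R ∨ ¬S)
  T F F F  ✗ fails (¬P ∨ S ∨ R)
  T F F T  ✗ fails (Q ∨ ¬P ∨ ¬S)
  T F T F  ✓ satisfies all
  T F T T  ✗ fails (¬R ∨ ¬S)
  T T F F  ✗ fails (¬P ∨ S ∨ R)
  T T F T  ✗ fails (¬S ∨ R ∨ ¬Q)
  T T T F  ✗ fails (¬R ∨ ¬Q)
  T T T T  ✗ fails (¬R ∨ ¬S)
3 of the 16 rows are models.

3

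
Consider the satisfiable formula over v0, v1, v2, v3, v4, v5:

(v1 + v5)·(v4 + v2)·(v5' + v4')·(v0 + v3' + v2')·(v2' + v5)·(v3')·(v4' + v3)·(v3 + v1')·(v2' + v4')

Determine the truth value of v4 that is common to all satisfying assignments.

Suppose v4 = 1.
Unit clause (v5') forces v5 = 0.
Unit clause (v1) forces v1 = 1.
Unit clause (v2') forces v2 = 0.
Unit clause (v3') forces v3 = 0.
That conflicts with the unit clause (v3).
So every satisfying assignment has v4 = False.

False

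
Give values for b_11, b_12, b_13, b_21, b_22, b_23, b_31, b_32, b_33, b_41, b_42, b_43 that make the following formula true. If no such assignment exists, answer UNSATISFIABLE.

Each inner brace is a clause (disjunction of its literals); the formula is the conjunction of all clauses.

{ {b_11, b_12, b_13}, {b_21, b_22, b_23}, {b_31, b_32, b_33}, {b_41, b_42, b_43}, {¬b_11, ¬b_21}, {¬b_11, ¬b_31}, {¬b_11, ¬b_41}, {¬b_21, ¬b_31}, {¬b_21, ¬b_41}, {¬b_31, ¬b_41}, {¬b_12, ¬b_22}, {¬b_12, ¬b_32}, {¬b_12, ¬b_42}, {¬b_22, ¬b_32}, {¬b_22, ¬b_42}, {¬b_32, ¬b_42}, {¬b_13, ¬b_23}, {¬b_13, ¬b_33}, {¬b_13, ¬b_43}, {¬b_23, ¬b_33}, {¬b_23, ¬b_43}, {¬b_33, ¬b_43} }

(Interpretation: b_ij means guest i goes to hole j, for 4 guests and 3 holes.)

UNSATISFIABLE

Suppose b_11 = False.
Suppose b_12 = True.
From the singleton clause (¬b_22), b_22 = False.
From the singleton clause (¬b_32), b_32 = False.
From the singleton clause (¬b_42), b_42 = False.
Suppose b_21 = True.
From the singleton clause (¬b_31), b_31 = False.
From the singleton clause (b_33), b_33 = True.
From the singleton clause (¬b_41), b_41 = False.
From the singleton clause (b_43), b_43 = True.
That conflicts with the unit clause (¬b_43).
That branch fails; take b_21 = False instead.
From the singleton clause (b_23), b_23 = True.
From the singleton clause (¬b_13), b_13 = False.
From the singleton clause (¬b_33), b_33 = False.
From the singleton clause (b_31), b_31 = True.
From the singleton clause (¬b_41), b_41 = False.
From the singleton clause (b_43), b_43 = True.
That conflicts with the unit clause (¬b_43).
Both values of b_21 lead to a conflict.
That branch fails; take b_12 = False instead.
From the singleton clause (b_13), b_13 = True.
From the singleton clause (¬b_23), b_23 = False.
From the singleton clause (¬b_33), b_33 = False.
From the singleton clause (¬b_43), b_43 = False.
Suppose b_21 = True.
From the singleton clause (¬b_31), b_31 = False.
From the singleton clause (b_32), b_32 = True.
From the singleton clause (¬b_41), b_41 = False.
From the singleton clause (b_42), b_42 = True.
That conflicts with the unit clause (¬b_42).
That branch fails; take b_21 = False instead.
From the singleton clause (b_22), b_22 = True.
From the singleton clause (¬b_32), b_32 = False.
From the singleton clause (b_31), b_31 = True.
From the singleton clause (¬b_41), b_41 = False.
From the singleton clause (b_42), b_42 = True.
That conflicts with the unit clause (¬b_42).
Both values of b_21 lead to a conflict.
Both values of b_12 lead to a conflict.
That branch fails; take b_11 = True instead.
From the singleton clause (¬b_21), b_21 = False.
From the singleton clause (¬b_31), b_31 = False.
From the singleton clause (¬b_41), b_41 = False.
Suppose b_22 = True.
From the singleton clause (¬b_12), b_12 = False.
From the singleton clause (¬b_32), b_32 = False.
From the singleton clause (b_33), b_33 = True.
From the singleton clause (¬b_42), b_42 = False.
From the singleton clause (b_43), b_43 = True.
That conflicts with the unit clause (¬b_43).
That branch fails; take b_22 = False instead.
From the singleton clause (b_23), b_23 = True.
From the singleton clause (¬b_13), b_13 = False.
From the singleton clause (¬b_33), b_33 = False.
From the singleton clause (b_32), b_32 = True.
From the singleton clause (¬b_12), b_12 = False.
From the singleton clause (¬b_42), b_42 = False.
From the singleton clause (b_43), b_43 = True.
That conflicts with the unit clause (¬b_43).
Both values of b_22 lead to a conflict.
Both values of b_11 lead to a conflict.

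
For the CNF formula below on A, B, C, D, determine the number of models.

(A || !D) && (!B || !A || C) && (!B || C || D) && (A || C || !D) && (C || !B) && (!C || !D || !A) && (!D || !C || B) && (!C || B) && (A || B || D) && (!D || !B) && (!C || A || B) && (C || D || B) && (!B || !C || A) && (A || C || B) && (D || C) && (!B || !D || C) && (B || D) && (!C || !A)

1

There are 2^4 = 16 truth assignments over (A, B, C, D).
Split on C. With C = true, the clauses containing C are satisfied and !C drops from the rest; 0 of the 2^3 = 8 assignments to the other variables satisfy what remains.
With C = false, by the same count on the reduced clause set, 1 assignment works.
Total: 0 + 1 = 1.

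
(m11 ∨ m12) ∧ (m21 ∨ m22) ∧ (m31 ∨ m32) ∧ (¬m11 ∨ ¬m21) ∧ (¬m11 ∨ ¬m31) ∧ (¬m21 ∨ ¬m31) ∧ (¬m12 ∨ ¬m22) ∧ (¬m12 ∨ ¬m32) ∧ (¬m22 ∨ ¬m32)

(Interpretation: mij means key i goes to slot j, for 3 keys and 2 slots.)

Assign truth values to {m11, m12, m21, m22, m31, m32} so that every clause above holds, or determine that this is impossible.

UNSATISFIABLE

Try m11 = True.
From the singleton clause (¬m21), m21 = False.
From the singleton clause (m22), m22 = True.
From the singleton clause (¬m31), m31 = False.
From the singleton clause (m32), m32 = True.
That conflicts with the unit clause (¬m32).
So m11 must be the other value — set m11 = False.
From the singleton clause (m12), m12 = True.
From the singleton clause (¬m22), m22 = False.
From the singleton clause (m21), m21 = True.
From the singleton clause (¬m31), m31 = False.
From the singleton clause (m32), m32 = True.
That conflicts with the unit clause (¬m32).
Neither m11 = True nor m11 = False works.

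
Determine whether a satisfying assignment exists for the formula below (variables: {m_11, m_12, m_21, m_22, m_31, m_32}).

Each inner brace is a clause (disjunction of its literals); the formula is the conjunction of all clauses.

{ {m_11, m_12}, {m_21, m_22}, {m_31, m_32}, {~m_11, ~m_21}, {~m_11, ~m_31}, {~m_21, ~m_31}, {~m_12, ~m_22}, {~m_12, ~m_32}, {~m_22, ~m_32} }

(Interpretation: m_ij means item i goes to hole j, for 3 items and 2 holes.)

Case m_11 = 1:
From the singleton clause (~m_21), m_21 = 0.
From the singleton clause (m_22), m_22 = 1.
From the singleton clause (~m_31), m_31 = 0.
From the singleton clause (m_32), m_32 = 1.
That conflicts with the unit clause (~m_32).
That branch fails; take m_11 = 0 instead.
From the singleton clause (m_12), m_12 = 1.
From the singleton clause (~m_22), m_22 = 0.
From the singleton clause (m_21), m_21 = 1.
From the singleton clause (~m_31), m_31 = 0.
From the singleton clause (m_32), m_32 = 1.
That conflicts with the unit clause (~m_32).
Both values of m_11 lead to a conflict.
No assignment satisfies every clause.

No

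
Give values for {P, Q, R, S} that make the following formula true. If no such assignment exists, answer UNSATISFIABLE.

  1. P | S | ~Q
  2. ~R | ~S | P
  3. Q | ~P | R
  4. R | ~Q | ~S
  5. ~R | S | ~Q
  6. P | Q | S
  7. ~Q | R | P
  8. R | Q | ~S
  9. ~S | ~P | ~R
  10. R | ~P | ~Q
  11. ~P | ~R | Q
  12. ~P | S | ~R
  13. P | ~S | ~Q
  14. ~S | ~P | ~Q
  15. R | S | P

Try P = 1.
Try Q = 1.
(R) alone gives R = 1.
(S) alone gives S = 1.
That conflicts with the unit clause (~S).
So Q must be the other value — set Q = 0.
(R) alone gives R = 1.
That conflicts with the unit clause (~R).
Both values of Q lead to a conflict.
So P must be the other value — set P = 0.
Try S = 1.
(~R) alone gives R = 0.
(~Q) alone gives Q = 0.
That conflicts with the unit clause (Q).
So S must be the other value — set S = 0.
(~Q) alone gives Q = 0.
That conflicts with the unit clause (Q).
Both values of S lead to a conflict.
Both values of P lead to a conflict.

UNSATISFIABLE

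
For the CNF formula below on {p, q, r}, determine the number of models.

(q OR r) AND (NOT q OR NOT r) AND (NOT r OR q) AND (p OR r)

There are 2^3 = 8 truth assignments over (p, q, r).
Check each against the 4 clauses (columns in the order p, q, r):
  F F F  ✗ fails (q OR r)
  F F T  ✗ fails (NOT r OR q)
  F T F  ✗ fails (p OR r)
  F T T  ✗ fails (NOT q OR NOT r)
  T F F  ✗ fails (q OR r)
  T F T  ✗ fails (NOT r OR q)
  T T F  ✓ satisfies all
  T T T  ✗ fails (NOT q OR NOT r)
1 of the 8 rows is a model.

1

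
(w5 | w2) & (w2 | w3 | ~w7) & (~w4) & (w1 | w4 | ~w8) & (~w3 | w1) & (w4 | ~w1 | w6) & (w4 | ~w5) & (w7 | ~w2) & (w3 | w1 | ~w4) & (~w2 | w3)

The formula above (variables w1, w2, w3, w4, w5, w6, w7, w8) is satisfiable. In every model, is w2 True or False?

True

Suppose w2 = 0.
The clause (w5) is unit, so w5 = 1.
The clause (~w4) is unit, so w4 = 0.
But (w4) is also a unit clause — contradiction.
So every satisfying assignment has w2 = True.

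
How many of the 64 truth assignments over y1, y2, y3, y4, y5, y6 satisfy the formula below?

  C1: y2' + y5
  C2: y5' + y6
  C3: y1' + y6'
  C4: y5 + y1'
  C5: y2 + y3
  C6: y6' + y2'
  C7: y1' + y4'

6

There are 2^6 = 64 truth assignments over (y1, y2, y3, y4, y5, y6).
Split on y1. With y1 = 1, the clauses containing y1 are satisfied and y1' drops from the rest; 0 of the 2^5 = 32 assignments to the other variables satisfy what remains.
With y1 = 0, by the same count on the reduced clause set, 6 assignments work.
(One model: y1=F, y2=F, y3=T, y4=F, y5=F, y6=F.)
Total: 0 + 6 = 6.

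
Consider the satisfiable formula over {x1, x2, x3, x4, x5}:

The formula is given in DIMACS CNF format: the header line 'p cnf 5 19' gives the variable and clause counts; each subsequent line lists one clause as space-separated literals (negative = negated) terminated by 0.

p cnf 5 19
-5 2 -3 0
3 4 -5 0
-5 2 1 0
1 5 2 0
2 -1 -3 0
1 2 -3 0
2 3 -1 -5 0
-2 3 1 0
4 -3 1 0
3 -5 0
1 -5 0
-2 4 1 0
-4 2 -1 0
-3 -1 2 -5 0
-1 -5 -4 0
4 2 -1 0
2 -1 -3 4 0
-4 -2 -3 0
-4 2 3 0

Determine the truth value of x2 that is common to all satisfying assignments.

True

Suppose x2 = False.
Suppose x5 = False.
The clause (x1) is unit, so x1 = True.
The clause (¬x3) is unit, so x3 = False.
The clause (¬x4) is unit, so x4 = False.
That conflicts with the unit clause (x4).
So x5 must be the other value — set x5 = True.
The clause (¬x3) is unit, so x3 = False.
That conflicts with the unit clause (x3).
Both values of x5 lead to a conflict.
So every satisfying assignment has x2 = True.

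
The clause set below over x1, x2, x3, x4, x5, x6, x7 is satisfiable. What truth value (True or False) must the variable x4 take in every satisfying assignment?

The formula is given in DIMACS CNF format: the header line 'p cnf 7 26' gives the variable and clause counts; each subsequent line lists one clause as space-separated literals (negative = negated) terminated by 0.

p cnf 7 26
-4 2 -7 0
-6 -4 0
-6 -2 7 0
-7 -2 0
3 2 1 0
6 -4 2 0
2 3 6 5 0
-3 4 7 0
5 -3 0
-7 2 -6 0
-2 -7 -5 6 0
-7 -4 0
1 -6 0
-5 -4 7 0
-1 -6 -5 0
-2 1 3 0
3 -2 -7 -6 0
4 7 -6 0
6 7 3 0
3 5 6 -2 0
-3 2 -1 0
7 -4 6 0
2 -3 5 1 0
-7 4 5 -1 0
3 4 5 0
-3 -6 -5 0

Suppose x4 = True.
The clause (¬x6) is unit, so x6 = False.
The clause (x2) is unit, so x2 = True.
The clause (¬x7) is unit, so x7 = False.
But (x7) is also a unit clause — contradiction.
So every satisfying assignment has x4 = False.

False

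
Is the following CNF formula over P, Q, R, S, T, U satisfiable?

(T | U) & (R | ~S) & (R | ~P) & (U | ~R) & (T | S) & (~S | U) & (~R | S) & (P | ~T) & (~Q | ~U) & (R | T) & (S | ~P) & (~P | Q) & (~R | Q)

No

Branch on T: set T = 1.
From the singleton clause (P), P = 1.
From the singleton clause (R), R = 1.
From the singleton clause (U), U = 1.
From the singleton clause (S), S = 1.
From the singleton clause (~Q), Q = 0.
That conflicts with the unit clause (Q).
So T must be the other value — set T = 0.
From the singleton clause (U), U = 1.
From the singleton clause (S), S = 1.
From the singleton clause (R), R = 1.
From the singleton clause (~Q), Q = 0.
That conflicts with the unit clause (Q).
Either choice for T ends in contradiction.
No assignment satisfies every clause.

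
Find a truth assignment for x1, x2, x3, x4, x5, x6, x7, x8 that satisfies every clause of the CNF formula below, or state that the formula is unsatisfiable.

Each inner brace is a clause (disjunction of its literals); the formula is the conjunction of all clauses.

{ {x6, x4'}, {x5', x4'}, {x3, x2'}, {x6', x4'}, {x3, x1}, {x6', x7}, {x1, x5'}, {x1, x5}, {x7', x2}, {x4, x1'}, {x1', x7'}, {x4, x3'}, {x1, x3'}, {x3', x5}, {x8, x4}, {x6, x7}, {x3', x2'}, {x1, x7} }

Case x6 = 1:
From the singleton clause (x4'), x4 = 0.
From the singleton clause (x7), x7 = 1.
From the singleton clause (x2), x2 = 1.
From the singleton clause (x3), x3 = 1.
But (x3') is also a unit clause — contradiction.
That branch fails; take x6 = 0 instead.
From the singleton clause (x4'), x4 = 0.
From the singleton clause (x1'), x1 = 0.
From the singleton clause (x3), x3 = 1.
But (x3') is also a unit clause — contradiction.
Neither x6 = 1 nor x6 = 0 works.

UNSATISFIABLE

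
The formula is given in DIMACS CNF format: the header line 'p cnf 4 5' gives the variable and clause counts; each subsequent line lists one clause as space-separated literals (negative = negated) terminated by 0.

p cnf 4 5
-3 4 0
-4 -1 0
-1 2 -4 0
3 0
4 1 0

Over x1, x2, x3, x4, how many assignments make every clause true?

There are 2^4 = 16 truth assignments over (x1, x2, x3, x4).
Check each against the 5 clauses (columns in the order x1, x2, x3, x4):
  F F F F  ✗ fails (x3)
  F F F T  ✗ fails (x3)
  F F T F  ✗ fails (¬x3 ∨ x4)
  F F T T  ✓ satisfies all
  F T F F  ✗ fails (x3)
  F T F T  ✗ fails (x3)
  F T T F  ✗ fails (¬x3 ∨ x4)
  F T T T  ✓ satisfies all
  T F F F  ✗ fails (x3)
  T F F T  ✗ fails (¬x4 ∨ ¬x1)
  T F T F  ✗ fails (¬x3 ∨ x4)
  T F T T  ✗ fails (¬x4 ∨ ¬x1)
  T T F F  ✗ fails (x3)
  T T F T  ✗ fails (¬x4 ∨ ¬x1)
  T T T F  ✗ fails (¬x3 ∨ x4)
  T T T T  ✗ fails (¬x4 ∨ ¬x1)
2 of the 16 rows are models.

2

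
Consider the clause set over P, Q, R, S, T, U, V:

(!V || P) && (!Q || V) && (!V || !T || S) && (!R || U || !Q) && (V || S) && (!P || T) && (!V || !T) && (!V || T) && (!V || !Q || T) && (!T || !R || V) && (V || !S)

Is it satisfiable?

Suppose V = false.
(!Q) alone gives Q = false.
(S) alone gives S = true.
Now (!S) is unsatisfied and unit — conflict.
So V must be the other value — set V = true.
(P) alone gives P = true.
(T) alone gives T = true.
Now (!T) is unsatisfied and unit — conflict.
Either choice for V ends in contradiction.
No assignment satisfies every clause.

Unsatisfiable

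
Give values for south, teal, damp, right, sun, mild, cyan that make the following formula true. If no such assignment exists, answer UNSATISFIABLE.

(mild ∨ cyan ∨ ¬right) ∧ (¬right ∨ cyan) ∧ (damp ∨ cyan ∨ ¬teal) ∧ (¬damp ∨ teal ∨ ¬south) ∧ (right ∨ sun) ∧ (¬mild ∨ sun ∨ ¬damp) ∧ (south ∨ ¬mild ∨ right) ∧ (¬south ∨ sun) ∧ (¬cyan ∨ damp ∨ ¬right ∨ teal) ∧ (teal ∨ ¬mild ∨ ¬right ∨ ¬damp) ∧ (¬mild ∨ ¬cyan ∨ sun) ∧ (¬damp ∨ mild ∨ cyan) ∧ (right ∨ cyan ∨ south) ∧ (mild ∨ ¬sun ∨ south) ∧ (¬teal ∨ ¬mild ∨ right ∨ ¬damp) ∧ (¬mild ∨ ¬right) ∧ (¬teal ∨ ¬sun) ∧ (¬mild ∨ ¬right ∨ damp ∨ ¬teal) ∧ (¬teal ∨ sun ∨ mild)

Try right = False.
(sun) alone gives sun = True.
(¬teal) alone gives teal = False.
Try damp = False.
Try south = True.
No clause remains; mild, cyan are free.

south ↦ True,  teal ↦ False,  damp ↦ False,  right ↦ False,  sun ↦ True,  mild ↦ True,  cyan ↦ False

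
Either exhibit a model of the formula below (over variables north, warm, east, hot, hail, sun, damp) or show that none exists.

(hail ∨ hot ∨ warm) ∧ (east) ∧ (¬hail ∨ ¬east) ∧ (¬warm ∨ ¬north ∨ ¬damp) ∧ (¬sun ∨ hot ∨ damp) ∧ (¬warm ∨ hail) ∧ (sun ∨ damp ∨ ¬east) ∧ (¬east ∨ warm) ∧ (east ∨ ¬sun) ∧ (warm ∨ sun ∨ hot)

UNSATISFIABLE

The clause (east) is unit, so east = True.
The clause (¬hail) is unit, so hail = False.
The clause (¬warm) is unit, so warm = False.
That conflicts with the unit clause (warm).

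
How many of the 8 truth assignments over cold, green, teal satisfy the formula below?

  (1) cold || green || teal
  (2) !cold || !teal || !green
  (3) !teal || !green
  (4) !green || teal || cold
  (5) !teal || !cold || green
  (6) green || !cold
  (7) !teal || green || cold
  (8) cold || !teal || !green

1

There are 2^3 = 8 truth assignments over (cold, green, teal).
Split on green. With green = true, the clauses containing green are satisfied and !green drops from the rest; 1 of the 2^2 = 4 assignments to the other variables satisfy what remains.
With green = false, by the same count on the reduced clause set, 0 assignments work.
(One model: cold=T, green=T, teal=F.)
Total: 1 + 0 = 1.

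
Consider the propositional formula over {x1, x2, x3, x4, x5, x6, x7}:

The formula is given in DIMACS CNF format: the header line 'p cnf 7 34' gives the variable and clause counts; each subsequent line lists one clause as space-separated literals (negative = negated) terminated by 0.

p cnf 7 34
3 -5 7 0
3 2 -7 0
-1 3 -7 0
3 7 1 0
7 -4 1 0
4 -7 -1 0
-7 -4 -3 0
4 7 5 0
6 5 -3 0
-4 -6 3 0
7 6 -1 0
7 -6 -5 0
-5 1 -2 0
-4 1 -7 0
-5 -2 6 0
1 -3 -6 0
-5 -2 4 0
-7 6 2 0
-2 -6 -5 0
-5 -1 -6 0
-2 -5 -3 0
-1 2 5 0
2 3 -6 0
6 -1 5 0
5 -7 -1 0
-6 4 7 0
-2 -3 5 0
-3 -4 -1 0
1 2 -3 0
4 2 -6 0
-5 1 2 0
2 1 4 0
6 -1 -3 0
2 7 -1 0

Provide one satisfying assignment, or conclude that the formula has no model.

x1=False, x2=True, x3=False, x4=False, x5=False, x6=False, x7=True

Branch on x3: set x3 = False.
Branch on x5: set x5 = False.
Branch on x2: set x2 = True.
Branch on x1: set x1 = False.
Unit clause (x7) forces x7 = True.
Unit clause (¬x4) forces x4 = False.
No clause remains; x6 is free.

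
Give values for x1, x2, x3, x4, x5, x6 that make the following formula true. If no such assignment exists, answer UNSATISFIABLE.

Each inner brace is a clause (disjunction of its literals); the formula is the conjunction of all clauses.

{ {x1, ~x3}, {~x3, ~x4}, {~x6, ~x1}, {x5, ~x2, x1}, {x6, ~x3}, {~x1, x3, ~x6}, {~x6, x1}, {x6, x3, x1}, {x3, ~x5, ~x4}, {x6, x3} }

UNSATISFIABLE

Suppose x1 = 1.
(~x6) alone gives x6 = 0.
(~x3) alone gives x3 = 0.
But (x3) is also a unit clause — contradiction.
So x1 must be the other value — set x1 = 0.
(~x3) alone gives x3 = 0.
(~x6) alone gives x6 = 0.
But (x6) is also a unit clause — contradiction.
Neither x1 = 1 nor x1 = 0 works.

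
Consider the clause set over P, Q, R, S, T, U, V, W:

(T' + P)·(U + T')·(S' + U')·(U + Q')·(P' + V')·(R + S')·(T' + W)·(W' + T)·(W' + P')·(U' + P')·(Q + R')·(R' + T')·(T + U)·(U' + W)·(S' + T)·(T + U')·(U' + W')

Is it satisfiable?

Suppose T = 0.
(W') alone gives W = 0.
(U) alone gives U = 1.
Now (U') is unsatisfied and unit — conflict.
So T must be the other value — set T = 1.
(P) alone gives P = 1.
(U) alone gives U = 1.
Now (U') is unsatisfied and unit — conflict.
Neither T = 1 nor T = 0 works.
No assignment satisfies every clause.

No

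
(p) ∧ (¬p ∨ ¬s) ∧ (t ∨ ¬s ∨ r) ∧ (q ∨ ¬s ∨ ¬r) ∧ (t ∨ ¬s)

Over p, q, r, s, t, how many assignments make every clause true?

8

There are 2^5 = 32 truth assignments over (p, q, r, s, t).
Split on t. With t = True, the clauses containing t are satisfied and ¬t drops from the rest; 4 of the 2^4 = 16 assignments to the other variables satisfy what remains.
With t = False, by the same count on the reduced clause set, 4 assignments work.
Total: 4 + 4 = 8.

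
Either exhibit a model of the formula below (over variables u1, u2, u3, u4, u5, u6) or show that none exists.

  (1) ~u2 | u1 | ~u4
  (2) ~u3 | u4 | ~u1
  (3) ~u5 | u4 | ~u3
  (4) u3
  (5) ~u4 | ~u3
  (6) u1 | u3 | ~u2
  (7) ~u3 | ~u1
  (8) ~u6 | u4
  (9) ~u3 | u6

UNSATISFIABLE

From the singleton clause (u3), u3 = 1.
From the singleton clause (~u4), u4 = 0.
From the singleton clause (~u1), u1 = 0.
From the singleton clause (~u5), u5 = 0.
From the singleton clause (~u6), u6 = 0.
That conflicts with the unit clause (u6).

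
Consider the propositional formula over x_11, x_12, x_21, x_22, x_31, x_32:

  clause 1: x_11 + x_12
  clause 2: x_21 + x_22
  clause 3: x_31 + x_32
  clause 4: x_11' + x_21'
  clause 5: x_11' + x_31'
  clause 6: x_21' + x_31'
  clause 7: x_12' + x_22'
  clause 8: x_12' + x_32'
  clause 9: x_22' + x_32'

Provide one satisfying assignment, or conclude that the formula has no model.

UNSATISFIABLE

Branch on x_11: set x_11 = 1.
(x_21') alone gives x_21 = 0.
(x_22) alone gives x_22 = 1.
(x_31') alone gives x_31 = 0.
(x_32) alone gives x_32 = 1.
Now (x_32') is unsatisfied and unit — conflict.
Undo x_11 and try x_11 = 0.
(x_12) alone gives x_12 = 1.
(x_22') alone gives x_22 = 0.
(x_21) alone gives x_21 = 1.
(x_31') alone gives x_31 = 0.
(x_32) alone gives x_32 = 1.
Now (x_32') is unsatisfied and unit — conflict.
Both values of x_11 lead to a conflict.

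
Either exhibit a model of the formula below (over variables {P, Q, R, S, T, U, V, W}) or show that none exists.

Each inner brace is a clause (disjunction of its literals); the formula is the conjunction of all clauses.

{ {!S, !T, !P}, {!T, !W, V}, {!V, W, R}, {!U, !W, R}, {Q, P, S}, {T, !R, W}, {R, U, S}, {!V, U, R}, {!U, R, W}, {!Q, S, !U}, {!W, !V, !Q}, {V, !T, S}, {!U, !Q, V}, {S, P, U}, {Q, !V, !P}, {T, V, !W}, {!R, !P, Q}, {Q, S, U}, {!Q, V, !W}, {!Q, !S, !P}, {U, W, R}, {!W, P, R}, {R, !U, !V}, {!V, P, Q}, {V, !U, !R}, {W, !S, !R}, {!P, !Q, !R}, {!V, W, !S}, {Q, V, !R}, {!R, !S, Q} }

UNSATISFIABLE

Suppose S = false.
Suppose Q = true.
Unit clause (!U) forces U = false.
Unit clause (R) forces R = true.
Unit clause (P) forces P = true.
Now (!P) is unsatisfied and unit — conflict.
That branch fails; take Q = false instead.
Unit clause (P) forces P = true.
Unit clause (!V) forces V = false.
Unit clause (!T) forces T = false.
Unit clause (!W) forces W = false.
Unit clause (!R) forces R = false.
Unit clause (U) forces U = true.
Now (!U) is unsatisfied and unit — conflict.
Either choice for Q ends in contradiction.
That branch fails; take S = true instead.
Suppose T = false.
Suppose R = false.
Suppose V = false.
Unit clause (!W) forces W = false.
Unit clause (!U) forces U = false.
Now (U) is unsatisfied and unit — conflict.
That branch fails; take V = true instead.
Unit clause (W) forces W = true.
Unit clause (!U) forces U = false.
Now (U) is unsatisfied and unit — conflict.
Either choice for V ends in contradiction.
That branch fails; take R = true instead.
Unit clause (W) forces W = true.
Unit clause (V) forces V = true.
Unit clause (!Q) forces Q = false.
Now (Q) is unsatisfied and unit — conflict.
Either choice for R ends in contradiction.
That branch fails; take T = true instead.
Unit clause (!P) forces P = false.
Suppose W = false.
Unit clause (!R) forces R = false.
Unit clause (!V) forces V = false.
Unit clause (!U) forces U = false.
Now (U) is unsatisfied and unit — conflict.
That branch fails; take W = true instead.
Unit clause (V) forces V = true.
Unit clause (!Q) forces Q = false.
Now (Q) is unsatisfied and unit — conflict.
Either choice for W ends in contradiction.
Either choice for T ends in contradiction.
Either choice for S ends in contradiction.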